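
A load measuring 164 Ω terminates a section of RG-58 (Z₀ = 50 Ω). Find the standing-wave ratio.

Γ = (164 − 50)/(164 + 50) = 0.533
VSWR = (1 + 0.533)/(1 − 0.533)

VSWR ≈ 3.28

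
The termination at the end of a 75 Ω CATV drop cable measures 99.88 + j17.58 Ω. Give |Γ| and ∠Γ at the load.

Γ = (Z_L − Z_0)/(Z_L + Z_0) = (24.88 + j17.58)/(174.9 + j17.58)
|Γ| = 30.5/176 = 0.173

Γ ≈ 0.173 ∠ 29.5°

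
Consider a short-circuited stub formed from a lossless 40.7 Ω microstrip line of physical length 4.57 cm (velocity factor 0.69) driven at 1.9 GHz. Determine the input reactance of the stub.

λ = v/f = 0.69·c / 1.9 GHz = 0.109 m
βl = 2π·l/λ = 2π × 0.419 = 151°
tan(βl) = -0.554
For a short-circuited stub, Z_in = jZ_0·tan(βl)

X_in ≈ -22.6 Ω (capacitive)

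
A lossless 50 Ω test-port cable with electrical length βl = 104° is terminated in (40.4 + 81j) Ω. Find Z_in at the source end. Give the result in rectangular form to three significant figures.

Z_in ≈ 10.3 − j11.5 Ω

tan(βl) = tan(104°) = -4.01
Z_in = Z_0·(Z_L + jZ_0·tanβl)/(Z_0 + jZ_L·tanβl)
     = 50·(40.4 − j120)/(375 − j162)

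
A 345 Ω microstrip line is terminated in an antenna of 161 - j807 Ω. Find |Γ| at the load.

|Γ| ≈ 0.869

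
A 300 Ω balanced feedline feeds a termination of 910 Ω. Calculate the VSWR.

VSWR ≈ 3.03

For a purely resistive load, VSWR = R_L/Z_0 or Z_0/R_L (whichever > 1) = 910/300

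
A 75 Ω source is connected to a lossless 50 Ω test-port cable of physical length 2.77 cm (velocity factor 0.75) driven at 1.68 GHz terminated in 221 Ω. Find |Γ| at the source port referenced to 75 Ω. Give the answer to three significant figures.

λ = v/f = 0.75·c / 1.68 GHz = 0.134 m
βl = 2π·l/λ = 2π × 0.207 = 74.5°
tan(βl) = 3.6
Z_in = Z_0·(Z_L + jZ_0·tanβl)/(Z_0 + jZ_L·tanβl) = 12.1 − j13.1 Ω
Γ_s = (Z_in − Z_s)/(Z_in + Z_s) = (-62.9 − j13.1)/(87.1 − j13.1), |Γ_s| = 0.729

|Γ| ≈ 0.729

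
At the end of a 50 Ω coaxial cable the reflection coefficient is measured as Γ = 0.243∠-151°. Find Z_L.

Z_L ≈ 31.7 − j7.94 Ω

Z_L = Z_0·(1 + Γ)/(1 − Γ) = 50·(0.787 − j0.118)/(1.21 + j0.118)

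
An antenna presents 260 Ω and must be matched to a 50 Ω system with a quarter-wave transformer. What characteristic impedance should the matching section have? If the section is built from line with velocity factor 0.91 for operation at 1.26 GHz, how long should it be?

Z_qwt ≈ 114 Ω; length ≈ 5.42 cm

Z_qwt = √(Z_0·R_L) = √(50 × 260) = √13000
λ = 0.91·c/f = 0.217 m, so l = λ/4 = 0.0542 m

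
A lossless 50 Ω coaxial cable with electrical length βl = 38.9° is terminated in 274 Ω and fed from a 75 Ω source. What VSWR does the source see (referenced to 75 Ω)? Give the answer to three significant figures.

VSWR ≈ 5.49

tan(βl) = 0.807
Z_in = Z_0·(Z_L + jZ_0·tanβl)/(Z_0 + jZ_L·tanβl) = 22 − j57 Ω
Γ_s = (Z_in − Z_s)/(Z_in + Z_s) = (-53 − j57)/(97 − j57), |Γ_s| = 0.692
VSWR = (1 + |Γ_s|)/(1 − |Γ_s|)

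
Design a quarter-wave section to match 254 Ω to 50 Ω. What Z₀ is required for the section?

Z_qwt = √(Z_0·R_L) = √(50 × 254) = √12700

Z_qwt ≈ 113 Ω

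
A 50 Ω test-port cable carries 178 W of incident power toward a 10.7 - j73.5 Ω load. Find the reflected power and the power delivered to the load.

P_reflected ≈ 136 W; P_delivered ≈ 41.9 W

|Γ| = |(-39.3 − j73.5)/(60.7 − j73.5)| = 0.874
|Γ|² = 0.764
P_refl = |Γ|²·P_inc = 136 W, P_del = (1 − |Γ|²)·P_inc = 41.9 W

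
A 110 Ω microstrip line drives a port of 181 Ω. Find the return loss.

RL ≈ 12.3 dB

Γ = (181 − 110)/(181 + 110) = 0.244
RL = −20·log₁₀|Γ| = −20·log₁₀(0.244)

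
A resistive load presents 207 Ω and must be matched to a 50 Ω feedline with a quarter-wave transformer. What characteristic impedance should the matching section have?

Z_qwt = √(Z_0·R_L) = √(50 × 207) = √10350

Z_qwt ≈ 102 Ω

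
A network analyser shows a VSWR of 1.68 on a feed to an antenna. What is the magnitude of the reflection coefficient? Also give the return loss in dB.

|Γ| = (S − 1)/(S + 1) = (1.68 − 1)/(1.68 + 1) = 0.68/2.68
RL = −20·log₁₀|Γ| = −20·log₁₀(0.254)

|Γ| ≈ 0.254; return loss ≈ 11.9 dB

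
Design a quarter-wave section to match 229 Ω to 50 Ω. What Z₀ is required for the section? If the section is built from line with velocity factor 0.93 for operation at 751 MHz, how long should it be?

Z_qwt ≈ 107 Ω; length ≈ 9.29 cm

Z_qwt = √(Z_0·R_L) = √(50 × 229) = √11450
λ = 0.93·c/f = 0.372 m, so l = λ/4 = 0.0929 m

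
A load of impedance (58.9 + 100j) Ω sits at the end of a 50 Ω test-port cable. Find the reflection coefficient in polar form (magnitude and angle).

Γ = (Z_L − Z_0)/(Z_L + Z_0) = (8.9 + j100)/(108.9 + j100)
|Γ| = 100/148 = 0.679

Γ ≈ 0.679 ∠ 42.4°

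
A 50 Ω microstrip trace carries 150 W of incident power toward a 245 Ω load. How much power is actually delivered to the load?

P_delivered ≈ 84.5 W

Γ = (245 − 50)/(245 + 50) = 0.661
|Γ|² = 0.437
P_refl = |Γ|²·P_inc = 65.5 W, P_del = (1 − |Γ|²)·P_inc = 84.5 W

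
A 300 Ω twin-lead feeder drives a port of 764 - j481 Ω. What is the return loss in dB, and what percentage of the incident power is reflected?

RL ≈ 4.85 dB; 32.8% of incident power reflected

Γ = (464 − j481)/(1064 − j481), |Γ| = 0.572
RL = −20·log₁₀(0.572) = 4.85 dB
P_refl/P_inc = |Γ|² = 0.328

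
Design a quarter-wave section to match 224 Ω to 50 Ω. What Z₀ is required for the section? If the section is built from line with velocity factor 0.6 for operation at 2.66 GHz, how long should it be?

Z_qwt = √(Z_0·R_L) = √(50 × 224) = √11200
λ = 0.6·c/f = 0.0677 m, so l = λ/4 = 0.0169 m

Z_qwt ≈ 106 Ω; length ≈ 1.69 cm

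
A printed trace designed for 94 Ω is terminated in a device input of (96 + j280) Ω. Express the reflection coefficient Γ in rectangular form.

Γ ≈ 0.688 + j0.46

Γ = (Z_L − Z_0)/(Z_L + Z_0) = (2 + j280)/(190 + j280)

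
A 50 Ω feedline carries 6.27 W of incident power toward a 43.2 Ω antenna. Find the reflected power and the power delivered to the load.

P_reflected ≈ 0.0334 W; P_delivered ≈ 6.24 W

Γ = (43.2 − 50)/(43.2 + 50) = -0.073
|Γ|² = 0.00532
P_refl = |Γ|²·P_inc = 0.0334 W, P_del = (1 − |Γ|²)·P_inc = 6.24 W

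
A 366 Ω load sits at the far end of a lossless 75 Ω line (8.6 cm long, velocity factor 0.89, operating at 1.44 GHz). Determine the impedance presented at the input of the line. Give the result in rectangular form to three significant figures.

Z_in ≈ 170 + j174 Ω

λ = v/f = 0.89·c / 1.44 GHz = 0.185 m
βl = 2π·l/λ = 2π × 0.464 = 167°
tan(βl) = tan(167°) = -0.231
Z_in = Z_0·(Z_L + jZ_0·tanβl)/(Z_0 + jZ_L·tanβl)
     = 75·(366 − j17.3)/(75 − j84.7)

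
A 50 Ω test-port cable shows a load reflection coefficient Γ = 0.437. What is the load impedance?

Z_L ≈ 128 Ω

Z_L = Z_0·(1 + Γ)/(1 − Γ) = 50·(1.44)/(0.563)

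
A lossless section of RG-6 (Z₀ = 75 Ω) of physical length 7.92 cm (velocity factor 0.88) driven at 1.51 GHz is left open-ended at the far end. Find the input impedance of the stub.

λ = v/f = 0.88·c / 1.51 GHz = 0.175 m
βl = 2π·l/λ = 2π × 0.453 = 163°
tan(βl) = -0.304
For an open-ended stub, Z_in = −jZ_0·cot(βl) = −jZ_0/tan(βl)

Z_in ≈ +j247 Ω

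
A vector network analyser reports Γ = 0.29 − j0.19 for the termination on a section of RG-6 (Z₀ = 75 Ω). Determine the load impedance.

Z_L = Z_0·(1 + Γ)/(1 − Γ) = 75·(1.29 − j0.19)/(0.71 + j0.19)

Z_L ≈ 122 − j52.8 Ω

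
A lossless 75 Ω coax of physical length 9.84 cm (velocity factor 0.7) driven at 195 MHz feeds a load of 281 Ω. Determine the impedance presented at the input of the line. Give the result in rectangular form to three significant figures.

Z_in ≈ 58 − j92 Ω

λ = v/f = 0.7·c / 195 MHz = 1.08 m
βl = 2π·l/λ = 2π × 0.0914 = 32.9°
tan(βl) = tan(32.9°) = 0.647
Z_in = Z_0·(Z_L + jZ_0·tanβl)/(Z_0 + jZ_L·tanβl)
     = 75·(281 + j48.5)/(75 + j182)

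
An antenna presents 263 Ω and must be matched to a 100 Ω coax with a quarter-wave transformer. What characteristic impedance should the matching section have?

Z_qwt = √(Z_0·R_L) = √(100 × 263) = √26300

Z_qwt ≈ 162 Ω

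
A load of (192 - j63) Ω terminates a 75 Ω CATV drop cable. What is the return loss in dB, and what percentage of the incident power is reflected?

Γ = (117 − j63)/(267 − j63), |Γ| = 0.484
RL = −20·log₁₀(0.484) = 6.3 dB
P_refl/P_inc = |Γ|² = 0.235

RL ≈ 6.3 dB; 23.5% of incident power reflected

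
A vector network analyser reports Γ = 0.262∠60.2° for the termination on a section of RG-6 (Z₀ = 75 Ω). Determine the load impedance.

Z_L ≈ 86.4 + j42.2 Ω

Z_L = Z_0·(1 + Γ)/(1 − Γ) = 75·(1.13 + j0.227)/(0.87 − j0.227)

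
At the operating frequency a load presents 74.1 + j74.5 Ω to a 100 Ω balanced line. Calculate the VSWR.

Γ = (Z_L − Z_0)/(Z_L + Z_0) = (-25.9 + j74.5)/(174.1 + j74.5)
|Γ| = 78.9/189 = 0.417
VSWR = (1 + |Γ|)/(1 − |Γ|) = 1.42/0.583

VSWR ≈ 2.43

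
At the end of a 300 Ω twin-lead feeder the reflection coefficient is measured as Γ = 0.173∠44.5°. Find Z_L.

Z_L ≈ 372 + j92.9 Ω

Z_L = Z_0·(1 + Γ)/(1 − Γ) = 300·(1.12 + j0.121)/(0.877 − j0.121)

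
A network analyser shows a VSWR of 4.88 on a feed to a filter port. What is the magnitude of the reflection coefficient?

|Γ| ≈ 0.66

|Γ| = (S − 1)/(S + 1) = (4.88 − 1)/(4.88 + 1) = 3.88/5.88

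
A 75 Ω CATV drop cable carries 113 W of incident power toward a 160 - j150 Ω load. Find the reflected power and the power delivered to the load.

P_reflected ≈ 43.2 W; P_delivered ≈ 69.8 W

|Γ| = |(85 − j150)/(235 − j150)| = 0.618
|Γ|² = 0.382
P_refl = |Γ|²·P_inc = 43.2 W, P_del = (1 − |Γ|²)·P_inc = 69.8 W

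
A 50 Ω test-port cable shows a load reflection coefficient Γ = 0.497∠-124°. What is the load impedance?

Z_L = Z_0·(1 + Γ)/(1 − Γ) = 50·(0.722 − j0.412)/(1.28 + j0.412)

Z_L ≈ 20.9 − j22.9 Ω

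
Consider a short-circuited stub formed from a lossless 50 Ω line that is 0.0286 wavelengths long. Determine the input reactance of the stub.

βl = 2π × 0.0286 = 10.3°
tan(βl) = 0.182
For a short-circuited stub, Z_in = jZ_0·tan(βl)

X_in ≈ 9.08 Ω (inductive)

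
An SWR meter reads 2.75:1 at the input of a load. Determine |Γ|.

|Γ| ≈ 0.467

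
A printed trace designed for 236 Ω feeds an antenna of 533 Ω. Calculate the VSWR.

VSWR ≈ 2.26

For a purely resistive load, VSWR = R_L/Z_0 or Z_0/R_L (whichever > 1) = 533/236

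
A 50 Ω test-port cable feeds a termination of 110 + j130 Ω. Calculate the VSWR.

VSWR ≈ 5.55

Γ = (Z_L − Z_0)/(Z_L + Z_0) = (60 + j130)/(160 + j130)
|Γ| = 143/206 = 0.695
VSWR = (1 + |Γ|)/(1 − |Γ|) = 1.69/0.305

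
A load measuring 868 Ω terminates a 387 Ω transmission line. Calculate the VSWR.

VSWR ≈ 2.24

For a purely resistive load, VSWR = R_L/Z_0 or Z_0/R_L (whichever > 1) = 868/387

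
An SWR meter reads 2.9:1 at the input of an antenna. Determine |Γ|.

|Γ| ≈ 0.487

|Γ| = (S − 1)/(S + 1) = (2.9 − 1)/(2.9 + 1) = 1.9/3.9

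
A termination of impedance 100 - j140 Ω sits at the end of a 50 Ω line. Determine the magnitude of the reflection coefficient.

Γ = (Z_L − Z_0)/(Z_L + Z_0) = (50 − j140)/(150 − j140)
|Γ| = 149/205

|Γ| ≈ 0.725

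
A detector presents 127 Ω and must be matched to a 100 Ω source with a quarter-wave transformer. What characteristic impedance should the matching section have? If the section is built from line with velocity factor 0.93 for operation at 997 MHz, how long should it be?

Z_qwt = √(Z_0·R_L) = √(100 × 127) = √12700
λ = 0.93·c/f = 0.28 m, so l = λ/4 = 0.07 m

Z_qwt ≈ 113 Ω; length ≈ 7 cm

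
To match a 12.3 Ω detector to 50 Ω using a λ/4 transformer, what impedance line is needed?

Z_qwt = √(Z_0·R_L) = √(50 × 12.3) = √615

Z_qwt ≈ 24.8 Ω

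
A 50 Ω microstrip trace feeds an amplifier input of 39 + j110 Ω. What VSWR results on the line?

VSWR ≈ 8.14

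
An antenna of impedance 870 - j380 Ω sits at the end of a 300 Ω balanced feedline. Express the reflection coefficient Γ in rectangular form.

Γ ≈ 0.536 − j0.151

Γ = (Z_L − Z_0)/(Z_L + Z_0) = (570 − j380)/(1170 − j380)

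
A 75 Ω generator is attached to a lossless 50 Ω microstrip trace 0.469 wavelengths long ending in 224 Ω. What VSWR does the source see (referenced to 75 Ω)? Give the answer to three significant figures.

VSWR ≈ 3.14

βl = 2π × 0.469 = 169°
tan(βl) = -0.197
Z_in = Z_0·(Z_L + jZ_0·tanβl)/(Z_0 + jZ_L·tanβl) = 131 + j106 Ω
Γ_s = (Z_in − Z_s)/(Z_in + Z_s) = (55.7 + j106)/(206 + j106), |Γ_s| = 0.516
VSWR = (1 + |Γ_s|)/(1 − |Γ_s|)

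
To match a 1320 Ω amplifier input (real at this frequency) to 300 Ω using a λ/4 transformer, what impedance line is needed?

Z_qwt ≈ 629 Ω

Z_qwt = √(Z_0·R_L) = √(300 × 1320) = √396000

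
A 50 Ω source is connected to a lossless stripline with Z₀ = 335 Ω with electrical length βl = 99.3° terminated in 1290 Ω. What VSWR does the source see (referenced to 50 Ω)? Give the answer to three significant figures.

VSWR ≈ 2.53

tan(βl) = -6.11
Z_in = Z_0·(Z_L + jZ_0·tanβl)/(Z_0 + jZ_L·tanβl) = 89.2 + j51.1 Ω
Γ_s = (Z_in − Z_s)/(Z_in + Z_s) = (39.2 + j51.1)/(139 + j51.1), |Γ_s| = 0.434
VSWR = (1 + |Γ_s|)/(1 − |Γ_s|)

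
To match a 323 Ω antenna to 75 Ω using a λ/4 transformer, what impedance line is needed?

Z_qwt ≈ 156 Ω

Z_qwt = √(Z_0·R_L) = √(75 × 323) = √24220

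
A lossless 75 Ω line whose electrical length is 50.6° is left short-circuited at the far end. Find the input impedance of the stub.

Z_in ≈ +j91.3 Ω

tan(βl) = 1.22
For a short-circuited stub, Z_in = jZ_0·tan(βl)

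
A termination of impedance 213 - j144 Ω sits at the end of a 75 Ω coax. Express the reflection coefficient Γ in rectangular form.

Γ ≈ 0.583 − j0.208

Γ = (Z_L − Z_0)/(Z_L + Z_0) = (138 − j144)/(288 − j144)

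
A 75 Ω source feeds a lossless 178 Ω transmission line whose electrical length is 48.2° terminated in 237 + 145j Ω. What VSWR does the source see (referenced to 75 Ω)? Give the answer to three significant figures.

tan(βl) = 1.12
Z_in = Z_0·(Z_L + jZ_0·tanβl)/(Z_0 + jZ_L·tanβl) = 240 − j145 Ω
Γ_s = (Z_in − Z_s)/(Z_in + Z_s) = (165 − j145)/(315 − j145), |Γ_s| = 0.633
VSWR = (1 + |Γ_s|)/(1 − |Γ_s|)

VSWR ≈ 4.45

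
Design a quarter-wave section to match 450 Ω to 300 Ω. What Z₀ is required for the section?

Z_qwt = √(Z_0·R_L) = √(300 × 450) = √135000

Z_qwt ≈ 367 Ω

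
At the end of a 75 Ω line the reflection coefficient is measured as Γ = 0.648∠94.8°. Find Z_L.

Z_L = Z_0·(1 + Γ)/(1 − Γ) = 75·(0.946 + j0.646)/(1.05 − j0.646)

Z_L ≈ 28.5 + j63.4 Ω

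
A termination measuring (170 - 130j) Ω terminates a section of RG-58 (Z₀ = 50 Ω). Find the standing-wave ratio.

VSWR ≈ 5.5

Γ = (Z_L − Z_0)/(Z_L + Z_0) = (120 − j130)/(220 − j130)
|Γ| = 177/256 = 0.692
VSWR = (1 + |Γ|)/(1 − |Γ|) = 1.69/0.308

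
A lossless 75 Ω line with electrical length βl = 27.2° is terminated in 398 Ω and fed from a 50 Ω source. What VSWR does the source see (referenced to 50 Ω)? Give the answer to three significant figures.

tan(βl) = 0.514
Z_in = Z_0·(Z_L + jZ_0·tanβl)/(Z_0 + jZ_L·tanβl) = 59.6 − j124 Ω
Γ_s = (Z_in − Z_s)/(Z_in + Z_s) = (9.63 − j124)/(110 − j124), |Γ_s| = 0.752
VSWR = (1 + |Γ_s|)/(1 − |Γ_s|)

VSWR ≈ 7.05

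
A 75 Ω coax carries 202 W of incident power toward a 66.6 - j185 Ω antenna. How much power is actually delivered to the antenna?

P_delivered ≈ 74.4 W

|Γ| = |(-8.4 − j185)/(141.6 − j185)| = 0.795
|Γ|² = 0.632
P_refl = |Γ|²·P_inc = 128 W, P_del = (1 − |Γ|²)·P_inc = 74.4 W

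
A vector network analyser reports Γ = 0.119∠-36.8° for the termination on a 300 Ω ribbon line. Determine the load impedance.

Z_L ≈ 359 − j51.9 Ω

Z_L = Z_0·(1 + Γ)/(1 − Γ) = 300·(1.1 − j0.0713)/(0.905 + j0.0713)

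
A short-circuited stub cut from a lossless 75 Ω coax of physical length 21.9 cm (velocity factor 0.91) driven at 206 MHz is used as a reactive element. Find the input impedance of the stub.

λ = v/f = 0.91·c / 206 MHz = 1.33 m
βl = 2π·l/λ = 2π × 0.165 = 59.5°
tan(βl) = 1.7
For a short-circuited stub, Z_in = jZ_0·tan(βl)

Z_in ≈ +j127 Ω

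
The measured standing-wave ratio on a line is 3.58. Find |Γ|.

|Γ| ≈ 0.563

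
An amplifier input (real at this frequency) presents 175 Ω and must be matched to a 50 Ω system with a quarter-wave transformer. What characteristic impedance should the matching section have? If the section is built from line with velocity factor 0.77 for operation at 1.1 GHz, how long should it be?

Z_qwt = √(Z_0·R_L) = √(50 × 175) = √8750
λ = 0.77·c/f = 0.21 m, so l = λ/4 = 0.0525 m

Z_qwt ≈ 93.5 Ω; length ≈ 5.25 cm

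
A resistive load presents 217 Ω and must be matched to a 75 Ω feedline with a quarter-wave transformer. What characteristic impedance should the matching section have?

Z_qwt ≈ 128 Ω

Z_qwt = √(Z_0·R_L) = √(75 × 217) = √16280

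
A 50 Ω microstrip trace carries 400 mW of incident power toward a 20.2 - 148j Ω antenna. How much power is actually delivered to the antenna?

P_delivered ≈ 60.2 mW

|Γ| = |(-29.8 − j148)/(70.2 − j148)| = 0.922
|Γ|² = 0.849
P_refl = |Γ|²·P_inc = 340 mW, P_del = (1 − |Γ|²)·P_inc = 60.2 mW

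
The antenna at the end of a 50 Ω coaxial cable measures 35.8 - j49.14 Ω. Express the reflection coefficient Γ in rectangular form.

Γ = (Z_L − Z_0)/(Z_L + Z_0) = (-14.2 − j49.14)/(85.8 − j49.14)

Γ ≈ 0.122 − j0.503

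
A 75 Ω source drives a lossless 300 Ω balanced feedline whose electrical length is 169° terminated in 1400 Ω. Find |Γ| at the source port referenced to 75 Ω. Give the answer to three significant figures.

|Γ| ≈ 0.895

tan(βl) = -0.194
Z_in = Z_0·(Z_L + jZ_0·tanβl)/(Z_0 + jZ_L·tanβl) = 797 + j665 Ω
Γ_s = (Z_in − Z_s)/(Z_in + Z_s) = (722 + j665)/(872 + j665), |Γ_s| = 0.895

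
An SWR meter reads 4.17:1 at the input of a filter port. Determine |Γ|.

|Γ| = (S − 1)/(S + 1) = (4.17 − 1)/(4.17 + 1) = 3.17/5.17

|Γ| ≈ 0.613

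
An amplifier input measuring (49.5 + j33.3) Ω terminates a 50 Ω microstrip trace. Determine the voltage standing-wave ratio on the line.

VSWR ≈ 1.93

Γ = (Z_L − Z_0)/(Z_L + Z_0) = (-0.5 + j33.3)/(99.5 + j33.3)
|Γ| = 33.3/105 = 0.317
VSWR = (1 + |Γ|)/(1 − |Γ|) = 1.32/0.683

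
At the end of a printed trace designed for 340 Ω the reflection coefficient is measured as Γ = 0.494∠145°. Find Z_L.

Z_L ≈ 125 + j93.8 Ω

Z_L = Z_0·(1 + Γ)/(1 − Γ) = 340·(0.595 + j0.283)/(1.4 − j0.283)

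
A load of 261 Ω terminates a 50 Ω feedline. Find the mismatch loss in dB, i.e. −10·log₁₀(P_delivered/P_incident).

mismatch loss ≈ 2.68 dB

Γ = (261 − 50)/(261 + 50) = 0.678
|Γ|² = 0.46, so P_del/P_inc = 1 − |Γ|² = 0.54
ML = −10·log₁₀(1 − |Γ|²)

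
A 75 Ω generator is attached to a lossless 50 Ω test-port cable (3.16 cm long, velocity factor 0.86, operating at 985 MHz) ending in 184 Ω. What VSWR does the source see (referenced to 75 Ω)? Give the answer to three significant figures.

VSWR ≈ 3.95

λ = v/f = 0.86·c / 985 MHz = 0.262 m
βl = 2π·l/λ = 2π × 0.121 = 43.4°
tan(βl) = 0.947
Z_in = Z_0·(Z_L + jZ_0·tanβl)/(Z_0 + jZ_L·tanβl) = 26.6 − j45.2 Ω
Γ_s = (Z_in − Z_s)/(Z_in + Z_s) = (-48.4 − j45.2)/(102 − j45.2), |Γ_s| = 0.596
VSWR = (1 + |Γ_s|)/(1 − |Γ_s|)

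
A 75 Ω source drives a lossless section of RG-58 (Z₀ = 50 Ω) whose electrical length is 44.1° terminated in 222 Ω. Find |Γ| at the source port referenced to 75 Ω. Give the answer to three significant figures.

tan(βl) = 0.969
Z_in = Z_0·(Z_L + jZ_0·tanβl)/(Z_0 + jZ_L·tanβl) = 22.1 − j46.5 Ω
Γ_s = (Z_in − Z_s)/(Z_in + Z_s) = (-52.9 − j46.5)/(97.1 − j46.5), |Γ_s| = 0.655

|Γ| ≈ 0.655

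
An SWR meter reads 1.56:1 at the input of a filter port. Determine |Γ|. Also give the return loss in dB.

|Γ| = (S − 1)/(S + 1) = (1.56 − 1)/(1.56 + 1) = 0.56/2.56
RL = −20·log₁₀|Γ| = −20·log₁₀(0.219)

|Γ| ≈ 0.219; return loss ≈ 13.2 dB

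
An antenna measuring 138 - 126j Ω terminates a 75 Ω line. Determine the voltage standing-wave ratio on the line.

VSWR ≈ 3.64

Γ = (Z_L − Z_0)/(Z_L + Z_0) = (63 − j126)/(213 − j126)
|Γ| = 141/247 = 0.569
VSWR = (1 + |Γ|)/(1 − |Γ|) = 1.57/0.431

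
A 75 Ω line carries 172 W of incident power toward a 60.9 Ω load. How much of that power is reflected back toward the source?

Γ = (60.9 − 75)/(60.9 + 75) = -0.104
|Γ|² = 0.0108
P_refl = |Γ|²·P_inc = 1.85 W, P_del = (1 − |Γ|²)·P_inc = 170 W

P_reflected ≈ 1.85 W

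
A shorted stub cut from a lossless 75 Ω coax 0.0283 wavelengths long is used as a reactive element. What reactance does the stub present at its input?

X_in ≈ 13.5 Ω (inductive)

βl = 2π × 0.0283 = 10.2°
tan(βl) = 0.18
For a shorted stub, Z_in = jZ_0·tan(βl)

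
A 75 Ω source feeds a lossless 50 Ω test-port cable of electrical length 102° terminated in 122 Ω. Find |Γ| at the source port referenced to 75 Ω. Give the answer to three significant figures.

|Γ| ≈ 0.563

tan(βl) = -4.7
Z_in = Z_0·(Z_L + jZ_0·tanβl)/(Z_0 + jZ_L·tanβl) = 21.3 + j8.78 Ω
Γ_s = (Z_in − Z_s)/(Z_in + Z_s) = (-53.7 + j8.78)/(96.3 + j8.78), |Γ_s| = 0.563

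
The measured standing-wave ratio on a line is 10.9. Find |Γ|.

|Γ| ≈ 0.832

|Γ| = (S − 1)/(S + 1) = (10.9 − 1)/(10.9 + 1) = 9.9/11.9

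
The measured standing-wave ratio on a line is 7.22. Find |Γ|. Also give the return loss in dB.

|Γ| ≈ 0.757; return loss ≈ 2.42 dB

|Γ| = (S − 1)/(S + 1) = (7.22 − 1)/(7.22 + 1) = 6.22/8.22
RL = −20·log₁₀|Γ| = −20·log₁₀(0.757)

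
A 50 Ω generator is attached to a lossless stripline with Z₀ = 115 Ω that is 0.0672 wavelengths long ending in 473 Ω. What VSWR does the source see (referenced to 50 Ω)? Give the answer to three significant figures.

VSWR ≈ 8.23

βl = 2π × 0.0672 = 24.2°
tan(βl) = 0.449
Z_in = Z_0·(Z_L + jZ_0·tanβl)/(Z_0 + jZ_L·tanβl) = 129 − j186 Ω
Γ_s = (Z_in − Z_s)/(Z_in + Z_s) = (78.8 − j186)/(179 − j186), |Γ_s| = 0.783
VSWR = (1 + |Γ_s|)/(1 − |Γ_s|)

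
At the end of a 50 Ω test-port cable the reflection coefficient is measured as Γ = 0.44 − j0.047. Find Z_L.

Z_L = Z_0·(1 + Γ)/(1 − Γ) = 50·(1.44 − j0.047)/(0.56 + j0.047)

Z_L ≈ 127 − j14.9 Ω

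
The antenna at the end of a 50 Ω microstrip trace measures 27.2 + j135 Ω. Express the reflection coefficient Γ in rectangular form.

Γ = (Z_L − Z_0)/(Z_L + Z_0) = (-22.8 + j135)/(77.2 + j135)

Γ ≈ 0.681 + j0.558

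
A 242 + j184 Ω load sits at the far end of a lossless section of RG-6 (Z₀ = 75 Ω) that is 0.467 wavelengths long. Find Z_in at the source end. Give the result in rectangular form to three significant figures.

βl = 2π × 0.467 = 168°
tan(βl) = tan(168°) = -0.21
Z_in = Z_0·(Z_L + jZ_0·tanβl)/(Z_0 + jZ_L·tanβl)
     = 75·(242 + j168)/(114 − j50.9)

Z_in ≈ 91.6 + j152 Ω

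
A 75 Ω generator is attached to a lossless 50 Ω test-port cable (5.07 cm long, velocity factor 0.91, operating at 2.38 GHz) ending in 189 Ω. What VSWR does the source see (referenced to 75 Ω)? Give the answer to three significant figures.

λ = v/f = 0.91·c / 2.38 GHz = 0.115 m
βl = 2π·l/λ = 2π × 0.442 = 159°
tan(βl) = -0.381
Z_in = Z_0·(Z_L + jZ_0·tanβl)/(Z_0 + jZ_L·tanβl) = 70.3 + j82.3 Ω
Γ_s = (Z_in − Z_s)/(Z_in + Z_s) = (-4.69 + j82.3)/(145 + j82.3), |Γ_s| = 0.494
VSWR = (1 + |Γ_s|)/(1 − |Γ_s|)

VSWR ≈ 2.95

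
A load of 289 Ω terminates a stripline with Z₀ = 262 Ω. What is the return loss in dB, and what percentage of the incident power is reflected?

RL ≈ 26.2 dB; 0.24% of incident power reflected

Γ = (289 − 262)/(289 + 262) = 0.049
RL = −20·log₁₀(0.049) = 26.2 dB
P_refl/P_inc = |Γ|² = 0.0024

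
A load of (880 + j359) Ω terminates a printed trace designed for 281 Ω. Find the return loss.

Γ = (599 + j359)/(1161 + j359), |Γ| = 0.575
RL = −20·log₁₀|Γ| = −20·log₁₀(0.575)

RL ≈ 4.81 dB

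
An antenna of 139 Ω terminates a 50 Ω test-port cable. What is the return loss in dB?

RL ≈ 6.54 dB

Γ = (139 − 50)/(139 + 50) = 0.471
RL = −20·log₁₀|Γ| = −20·log₁₀(0.471)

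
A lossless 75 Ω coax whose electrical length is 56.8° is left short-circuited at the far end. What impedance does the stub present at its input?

tan(βl) = 1.53
For a short-circuited stub, Z_in = jZ_0·tan(βl)

Z_in ≈ +j115 Ω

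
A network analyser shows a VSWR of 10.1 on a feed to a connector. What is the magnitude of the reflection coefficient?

|Γ| = (S − 1)/(S + 1) = (10.1 − 1)/(10.1 + 1) = 9.1/11.1

|Γ| ≈ 0.82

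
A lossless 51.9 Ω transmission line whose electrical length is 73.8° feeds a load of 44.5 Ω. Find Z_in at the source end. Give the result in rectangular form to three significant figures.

tan(βl) = tan(73.8°) = 3.44
Z_in = Z_0·(Z_L + jZ_0·tanβl)/(Z_0 + jZ_L·tanβl)
     = 51.9·(44.5 + j179)/(51.9 + j153)

Z_in ≈ 58.9 + j4.87 Ω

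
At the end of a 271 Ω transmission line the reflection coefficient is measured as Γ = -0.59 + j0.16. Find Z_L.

Z_L ≈ 66.5 + j34 Ω

Z_L = Z_0·(1 + Γ)/(1 − Γ) = 271·(0.41 + j0.16)/(1.59 − j0.16)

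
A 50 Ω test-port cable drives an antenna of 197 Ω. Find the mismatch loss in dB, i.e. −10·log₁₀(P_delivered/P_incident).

Γ = (197 − 50)/(197 + 50) = 0.595
|Γ|² = 0.354, so P_del/P_inc = 1 − |Γ|² = 0.646
ML = −10·log₁₀(1 − |Γ|²)

mismatch loss ≈ 1.9 dB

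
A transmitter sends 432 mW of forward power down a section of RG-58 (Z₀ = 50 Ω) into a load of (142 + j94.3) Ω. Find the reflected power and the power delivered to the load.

P_reflected ≈ 164 mW; P_delivered ≈ 268 mW

|Γ| = |(92 + j94.3)/(192 + j94.3)| = 0.616
|Γ|² = 0.379
P_refl = |Γ|²·P_inc = 164 mW, P_del = (1 − |Γ|²)·P_inc = 268 mW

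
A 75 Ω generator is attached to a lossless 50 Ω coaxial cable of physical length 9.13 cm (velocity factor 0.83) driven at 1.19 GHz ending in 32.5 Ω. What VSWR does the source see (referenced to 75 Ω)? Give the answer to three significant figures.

VSWR ≈ 2.17

λ = v/f = 0.83·c / 1.19 GHz = 0.209 m
βl = 2π·l/λ = 2π × 0.436 = 157°
tan(βl) = -0.423
Z_in = Z_0·(Z_L + jZ_0·tanβl)/(Z_0 + jZ_L·tanβl) = 35.6 − j11.4 Ω
Γ_s = (Z_in − Z_s)/(Z_in + Z_s) = (-39.4 − j11.4)/(111 − j11.4), |Γ_s| = 0.369
VSWR = (1 + |Γ_s|)/(1 − |Γ_s|)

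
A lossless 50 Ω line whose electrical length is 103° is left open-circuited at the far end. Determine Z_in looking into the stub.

Z_in ≈ +j11.5 Ω

tan(βl) = -4.33
For an open-circuited stub, Z_in = −jZ_0·cot(βl) = −jZ_0/tan(βl)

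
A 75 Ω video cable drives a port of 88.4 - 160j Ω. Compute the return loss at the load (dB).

RL ≈ 3.07 dB

Γ = (13.4 − j160)/(163.4 − j160), |Γ| = 0.702
RL = −20·log₁₀|Γ| = −20·log₁₀(0.702)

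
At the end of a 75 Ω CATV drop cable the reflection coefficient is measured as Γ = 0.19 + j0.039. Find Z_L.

Z_L ≈ 110 + j8.9 Ω

Z_L = Z_0·(1 + Γ)/(1 − Γ) = 75·(1.19 + j0.039)/(0.81 − j0.039)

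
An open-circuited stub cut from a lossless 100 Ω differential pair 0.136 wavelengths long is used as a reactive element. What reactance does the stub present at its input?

βl = 2π × 0.136 = 49°
tan(βl) = 1.15
For an open-circuited stub, Z_in = −jZ_0·cot(βl) = −jZ_0/tan(βl)

X_in ≈ -87.1 Ω (capacitive)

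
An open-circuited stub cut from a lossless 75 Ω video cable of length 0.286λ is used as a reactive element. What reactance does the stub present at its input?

X_in ≈ 17.3 Ω (inductive)

βl = 2π × 0.286 = 103°
tan(βl) = -4.35
For an open-circuited stub, Z_in = −jZ_0·cot(βl) = −jZ_0/tan(βl)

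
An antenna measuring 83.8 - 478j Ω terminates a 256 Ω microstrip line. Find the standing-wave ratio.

Γ = (Z_L − Z_0)/(Z_L + Z_0) = (-172.2 − j478)/(339.8 − j478)
|Γ| = 508/586 = 0.866
VSWR = (1 + |Γ|)/(1 − |Γ|) = 1.87/0.134

VSWR ≈ 14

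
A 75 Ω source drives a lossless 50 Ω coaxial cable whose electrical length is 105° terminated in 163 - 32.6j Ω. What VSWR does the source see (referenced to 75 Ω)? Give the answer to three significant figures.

VSWR ≈ 4.83

tan(βl) = -3.73
Z_in = Z_0·(Z_L + jZ_0·tanβl)/(Z_0 + jZ_L·tanβl) = 16.2 + j15.3 Ω
Γ_s = (Z_in − Z_s)/(Z_in + Z_s) = (-58.8 + j15.3)/(91.2 + j15.3), |Γ_s| = 0.657
VSWR = (1 + |Γ_s|)/(1 − |Γ_s|)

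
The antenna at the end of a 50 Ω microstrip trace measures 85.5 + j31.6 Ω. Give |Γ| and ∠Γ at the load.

Γ = (Z_L − Z_0)/(Z_L + Z_0) = (35.5 + j31.6)/(135.5 + j31.6)
|Γ| = 47.5/139 = 0.342

Γ ≈ 0.342 ∠ 28.5°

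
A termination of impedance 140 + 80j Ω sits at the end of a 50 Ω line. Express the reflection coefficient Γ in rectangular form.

Γ ≈ 0.553 + j0.188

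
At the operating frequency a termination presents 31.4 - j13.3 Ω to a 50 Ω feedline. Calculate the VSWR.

VSWR ≈ 1.77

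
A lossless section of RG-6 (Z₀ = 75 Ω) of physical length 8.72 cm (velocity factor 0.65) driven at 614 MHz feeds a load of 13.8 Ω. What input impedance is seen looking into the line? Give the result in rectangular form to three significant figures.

λ = v/f = 0.65·c / 614 MHz = 0.318 m
βl = 2π·l/λ = 2π × 0.275 = 98.8°
tan(βl) = tan(98.8°) = -6.43
Z_in = Z_0·(Z_L + jZ_0·tanβl)/(Z_0 + jZ_L·tanβl)
     = 75·(13.8 − j482)/(75 − j88.7)

Z_in ≈ 243 − j194 Ω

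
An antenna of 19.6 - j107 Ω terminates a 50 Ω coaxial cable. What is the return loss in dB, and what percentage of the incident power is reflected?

RL ≈ 1.2 dB; 75.9% of incident power reflected

Γ = (-30.4 − j107)/(69.6 − j107), |Γ| = 0.871
RL = −20·log₁₀(0.871) = 1.2 dB
P_refl/P_inc = |Γ|² = 0.759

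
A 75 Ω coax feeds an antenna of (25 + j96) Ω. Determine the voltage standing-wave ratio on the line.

Γ = (Z_L − Z_0)/(Z_L + Z_0) = (-50 + j96)/(100 + j96)
|Γ| = 108/139 = 0.781
VSWR = (1 + |Γ|)/(1 − |Γ|) = 1.78/0.219

VSWR ≈ 8.13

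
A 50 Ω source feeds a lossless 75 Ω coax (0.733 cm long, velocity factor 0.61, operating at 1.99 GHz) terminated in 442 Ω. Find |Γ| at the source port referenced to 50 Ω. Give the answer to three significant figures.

λ = v/f = 0.61·c / 1.99 GHz = 0.092 m
βl = 2π·l/λ = 2π × 0.0797 = 28.7°
tan(βl) = 0.547
Z_in = Z_0·(Z_L + jZ_0·tanβl)/(Z_0 + jZ_L·tanβl) = 50.4 − j121 Ω
Γ_s = (Z_in − Z_s)/(Z_in + Z_s) = (0.362 − j121)/(100 − j121), |Γ_s| = 0.771

|Γ| ≈ 0.771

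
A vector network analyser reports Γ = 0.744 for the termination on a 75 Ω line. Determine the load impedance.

Z_L = Z_0·(1 + Γ)/(1 − Γ) = 75·(1.74)/(0.256)

Z_L ≈ 511 Ω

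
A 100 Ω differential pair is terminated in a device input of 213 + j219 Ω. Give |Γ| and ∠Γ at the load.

Γ = (Z_L − Z_0)/(Z_L + Z_0) = (113 + j219)/(313 + j219)
|Γ| = 246/382 = 0.645

Γ ≈ 0.645 ∠ 27.7°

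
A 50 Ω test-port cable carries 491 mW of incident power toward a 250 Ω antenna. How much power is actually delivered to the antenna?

Γ = (250 − 50)/(250 + 50) = 0.667
|Γ|² = 0.444
P_refl = |Γ|²·P_inc = 218 mW, P_del = (1 − |Γ|²)·P_inc = 273 mW

P_delivered ≈ 273 mW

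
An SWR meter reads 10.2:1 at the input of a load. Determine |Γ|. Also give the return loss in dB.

|Γ| ≈ 0.821; return loss ≈ 1.71 dB

|Γ| = (S − 1)/(S + 1) = (10.2 − 1)/(10.2 + 1) = 9.2/11.2
RL = −20·log₁₀|Γ| = −20·log₁₀(0.821)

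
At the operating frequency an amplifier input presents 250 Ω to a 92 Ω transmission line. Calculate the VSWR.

VSWR ≈ 2.72

Γ = (250 − 92)/(250 + 92) = 0.462
VSWR = (1 + 0.462)/(1 − 0.462)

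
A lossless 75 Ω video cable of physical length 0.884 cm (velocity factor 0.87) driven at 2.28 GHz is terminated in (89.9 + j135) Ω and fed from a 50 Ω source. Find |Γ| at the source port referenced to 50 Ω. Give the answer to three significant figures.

λ = v/f = 0.87·c / 2.28 GHz = 0.114 m
βl = 2π·l/λ = 2π × 0.0772 = 27.8°
tan(βl) = 0.527
Z_in = Z_0·(Z_L + jZ_0·tanβl)/(Z_0 + jZ_L·tanβl) = 286 − j119 Ω
Γ_s = (Z_in − Z_s)/(Z_in + Z_s) = (236 − j119)/(336 − j119), |Γ_s| = 0.741

|Γ| ≈ 0.741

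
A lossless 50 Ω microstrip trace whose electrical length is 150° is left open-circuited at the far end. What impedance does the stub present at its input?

Z_in ≈ +j86.6 Ω

tan(βl) = -0.577
For an open-circuited stub, Z_in = −jZ_0·cot(βl) = −jZ_0/tan(βl)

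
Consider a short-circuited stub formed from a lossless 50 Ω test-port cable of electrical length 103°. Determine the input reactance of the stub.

tan(βl) = -4.33
For a short-circuited stub, Z_in = jZ_0·tan(βl)

X_in ≈ -217 Ω (capacitive)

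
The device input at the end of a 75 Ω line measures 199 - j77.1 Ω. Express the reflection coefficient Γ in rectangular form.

Γ ≈ 0.493 − j0.143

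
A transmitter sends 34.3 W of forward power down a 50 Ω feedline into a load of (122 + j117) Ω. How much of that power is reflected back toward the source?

|Γ| = |(72 + j117)/(172 + j117)| = 0.66
|Γ|² = 0.436
P_refl = |Γ|²·P_inc = 15 W, P_del = (1 − |Γ|²)·P_inc = 19.3 W

P_reflected ≈ 15 W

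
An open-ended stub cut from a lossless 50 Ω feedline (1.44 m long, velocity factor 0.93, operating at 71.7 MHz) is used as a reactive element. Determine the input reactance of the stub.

X_in ≈ 47 Ω (inductive)

λ = v/f = 0.93·c / 71.7 MHz = 3.89 m
βl = 2π·l/λ = 2π × 0.37 = 133°
tan(βl) = -1.06
For an open-ended stub, Z_in = −jZ_0·cot(βl) = −jZ_0/tan(βl)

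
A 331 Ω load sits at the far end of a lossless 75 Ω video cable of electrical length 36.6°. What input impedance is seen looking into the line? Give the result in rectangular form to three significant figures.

Z_in ≈ 43.7 − j87.6 Ω

tan(βl) = tan(36.6°) = 0.743
Z_in = Z_0·(Z_L + jZ_0·tanβl)/(Z_0 + jZ_L·tanβl)
     = 75·(331 + j55.7)/(75 + j246)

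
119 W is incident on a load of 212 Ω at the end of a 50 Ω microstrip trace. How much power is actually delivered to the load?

Γ = (212 − 50)/(212 + 50) = 0.618
|Γ|² = 0.382
P_refl = |Γ|²·P_inc = 45.5 W, P_del = (1 − |Γ|²)·P_inc = 73.5 W

P_delivered ≈ 73.5 W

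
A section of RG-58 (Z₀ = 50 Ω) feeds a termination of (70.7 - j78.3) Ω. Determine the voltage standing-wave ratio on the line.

Γ = (Z_L − Z_0)/(Z_L + Z_0) = (20.7 − j78.3)/(120.7 − j78.3)
|Γ| = 81/144 = 0.563
VSWR = (1 + |Γ|)/(1 − |Γ|) = 1.56/0.437

VSWR ≈ 3.58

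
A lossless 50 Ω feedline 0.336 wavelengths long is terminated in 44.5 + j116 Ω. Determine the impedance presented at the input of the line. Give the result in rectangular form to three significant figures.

βl = 2π × 0.336 = 121°
tan(βl) = tan(121°) = -1.67
Z_in = Z_0·(Z_L + jZ_0·tanβl)/(Z_0 + jZ_L·tanβl)
     = 50·(44.5 + j32.7)/(243 − j74.2)

Z_in ≈ 6.49 + j8.69 Ω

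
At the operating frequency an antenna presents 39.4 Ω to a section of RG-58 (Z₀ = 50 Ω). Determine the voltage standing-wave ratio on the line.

Γ = (39.4 − 50)/(39.4 + 50) = -0.119
VSWR = (1 + 0.119)/(1 − 0.119)

VSWR ≈ 1.27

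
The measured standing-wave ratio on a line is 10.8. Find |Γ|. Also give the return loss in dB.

|Γ| = (S − 1)/(S + 1) = (10.8 − 1)/(10.8 + 1) = 9.8/11.8
RL = −20·log₁₀|Γ| = −20·log₁₀(0.831)

|Γ| ≈ 0.831; return loss ≈ 1.61 dB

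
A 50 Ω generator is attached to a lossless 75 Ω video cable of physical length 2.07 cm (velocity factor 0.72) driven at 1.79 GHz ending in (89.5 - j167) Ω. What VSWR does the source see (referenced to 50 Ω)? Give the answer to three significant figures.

λ = v/f = 0.72·c / 1.79 GHz = 0.121 m
βl = 2π·l/λ = 2π × 0.172 = 61.8°
tan(βl) = 1.86
Z_in = Z_0·(Z_L + jZ_0·tanβl)/(Z_0 + jZ_L·tanβl) = 12.7 − j10.8 Ω
Γ_s = (Z_in − Z_s)/(Z_in + Z_s) = (-37.3 − j10.8)/(62.7 − j10.8), |Γ_s| = 0.61
VSWR = (1 + |Γ_s|)/(1 − |Γ_s|)

VSWR ≈ 4.13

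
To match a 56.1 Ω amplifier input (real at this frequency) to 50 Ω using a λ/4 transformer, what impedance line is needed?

Z_qwt = √(Z_0·R_L) = √(50 × 56.1) = √2805

Z_qwt ≈ 53 Ω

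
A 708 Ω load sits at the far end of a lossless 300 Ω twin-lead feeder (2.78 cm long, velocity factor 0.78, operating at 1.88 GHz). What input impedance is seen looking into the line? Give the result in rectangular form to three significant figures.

λ = v/f = 0.78·c / 1.88 GHz = 0.124 m
βl = 2π·l/λ = 2π × 0.223 = 80.4°
tan(βl) = tan(80.4°) = 5.92
Z_in = Z_0·(Z_L + jZ_0·tanβl)/(Z_0 + jZ_L·tanβl)
     = 300·(708 + j1770)/(300 + j4190)

Z_in ≈ 130 − j41.4 Ω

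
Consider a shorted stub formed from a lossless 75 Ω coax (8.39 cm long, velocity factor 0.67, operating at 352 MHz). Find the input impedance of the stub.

Z_in ≈ +j99.1 Ω

λ = v/f = 0.67·c / 352 MHz = 0.571 m
βl = 2π·l/λ = 2π × 0.147 = 52.9°
tan(βl) = 1.32
For a shorted stub, Z_in = jZ_0·tan(βl)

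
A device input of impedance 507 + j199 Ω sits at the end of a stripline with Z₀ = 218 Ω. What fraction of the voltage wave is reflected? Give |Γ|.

Γ = (Z_L − Z_0)/(Z_L + Z_0) = (289 + j199)/(725 + j199)
|Γ| = 351/752

|Γ| ≈ 0.467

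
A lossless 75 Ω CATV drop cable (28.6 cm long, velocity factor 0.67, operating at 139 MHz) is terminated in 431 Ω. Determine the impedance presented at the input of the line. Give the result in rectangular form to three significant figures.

λ = v/f = 0.67·c / 139 MHz = 1.45 m
βl = 2π·l/λ = 2π × 0.198 = 71.2°
tan(βl) = tan(71.2°) = 2.94
Z_in = Z_0·(Z_L + jZ_0·tanβl)/(Z_0 + jZ_L·tanβl)
     = 75·(431 + j220)/(75 + j1270)

Z_in ≈ 14.5 − j24.7 Ω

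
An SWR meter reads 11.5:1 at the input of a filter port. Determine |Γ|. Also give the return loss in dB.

|Γ| ≈ 0.84; return loss ≈ 1.51 dB

|Γ| = (S − 1)/(S + 1) = (11.5 − 1)/(11.5 + 1) = 10.5/12.5
RL = −20·log₁₀|Γ| = −20·log₁₀(0.84)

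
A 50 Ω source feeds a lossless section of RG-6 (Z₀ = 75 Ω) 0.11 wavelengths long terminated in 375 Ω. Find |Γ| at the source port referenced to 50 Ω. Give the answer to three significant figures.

βl = 2π × 0.11 = 39.6°
tan(βl) = 0.827
Z_in = Z_0·(Z_L + jZ_0·tanβl)/(Z_0 + jZ_L·tanβl) = 34.9 − j82.2 Ω
Γ_s = (Z_in − Z_s)/(Z_in + Z_s) = (-15.1 − j82.2)/(84.9 − j82.2), |Γ_s| = 0.707

|Γ| ≈ 0.707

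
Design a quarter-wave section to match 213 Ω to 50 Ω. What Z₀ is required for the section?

Z_qwt ≈ 103 Ω

Z_qwt = √(Z_0·R_L) = √(50 × 213) = √10650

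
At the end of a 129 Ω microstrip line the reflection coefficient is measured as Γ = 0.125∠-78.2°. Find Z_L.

Z_L ≈ 132 − j32.7 Ω

Z_L = Z_0·(1 + Γ)/(1 − Γ) = 129·(1.03 − j0.122)/(0.974 + j0.122)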